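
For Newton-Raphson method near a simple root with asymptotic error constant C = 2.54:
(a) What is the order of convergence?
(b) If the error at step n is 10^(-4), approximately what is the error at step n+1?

(a) Newton-Raphson has quadratic (order 2) convergence near simple roots.
    This means |e_{n+1}| ≈ C|e_n|².

(b) With |e_n| = 10^(-4) and C = 2.54:
    |e_{n+1}| ≈ 2.54 × (10^(-4))² = 2.54 × 10^(-8)

(a) 2 (quadratic); (b) |e_{n+1}| ≈ 2.540e-08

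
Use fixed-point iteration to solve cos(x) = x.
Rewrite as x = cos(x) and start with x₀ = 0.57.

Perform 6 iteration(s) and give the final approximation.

Equation: cos(x) = x
Fixed-point form: x = cos(x)
x₀ = 0.57

x_1 = g(0.570000) = 0.841901
x_2 = g(0.841901) = 0.666046
x_3 = g(0.666046) = 0.786271
x_4 = g(0.786271) = 0.706489
x_5 = g(0.706489) = 0.760646
x_6 = g(0.760646) = 0.724391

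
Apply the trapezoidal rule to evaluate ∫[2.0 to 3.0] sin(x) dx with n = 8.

f(x) = sin(x)
a = 2.0, b = 3.0, n = 8
h = (b - a)/n = 0.125000

Trapezoidal rule: (h/2)[f(x₀) + 2f(x₁) + 2f(x₂) + ... + f(xₙ)]

x_0 = 2.0000, f(x_0) = 0.909297, coefficient = 1
x_1 = 2.1250, f(x_1) = 0.850320, coefficient = 2
x_2 = 2.2500, f(x_2) = 0.778073, coefficient = 2
x_3 = 2.3750, f(x_3) = 0.693685, coefficient = 2
x_4 = 2.5000, f(x_4) = 0.598472, coefficient = 2
x_5 = 2.6250, f(x_5) = 0.493920, coefficient = 2
x_6 = 2.7500, f(x_6) = 0.381661, coefficient = 2
x_7 = 2.8750, f(x_7) = 0.263446, coefficient = 2
x_8 = 3.0000, f(x_8) = 0.141120, coefficient = 1

I ≈ (0.125000/2) × 9.169572 = 0.573098
Exact value: 0.573846
Error: 0.000747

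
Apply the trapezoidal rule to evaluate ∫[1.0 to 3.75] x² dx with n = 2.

f(x) = x²
a = 1.0, b = 3.75, n = 2
h = (b - a)/n = 1.375000

Trapezoidal rule: (h/2)[f(x₀) + 2f(x₁) + 2f(x₂) + ... + f(xₙ)]

x_0 = 1.0000, f(x_0) = 1.000000, coefficient = 1
x_1 = 2.3750, f(x_1) = 5.640625, coefficient = 2
x_2 = 3.7500, f(x_2) = 14.062500, coefficient = 1

I ≈ (1.375000/2) × 26.343750 = 18.111328
Exact value: 17.244792
Error: 0.866536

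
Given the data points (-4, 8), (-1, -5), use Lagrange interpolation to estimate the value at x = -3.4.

Lagrange interpolation formula:
P(x) = Σ yᵢ × Lᵢ(x)
where Lᵢ(x) = Π_{j≠i} (x - xⱼ)/(xᵢ - xⱼ)

L_0(-3.4) = (-3.4 - (-1))/(-4 - (-1)) = 0.800000
L_1(-3.4) = (-3.4 - (-4))/(-1 - (-4)) = 0.200000

P(-3.4) = 8×L_0(-3.4) + (-5)×L_1(-3.4)
P(-3.4) = 5.400000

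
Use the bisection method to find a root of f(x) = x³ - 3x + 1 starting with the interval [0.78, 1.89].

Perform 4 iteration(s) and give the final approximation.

f(x) = x³ - 3x + 1
Initial interval: [0.78, 1.89]

Iteration 1:
  c_1 = (0.780000 + 1.890000)/2 = 1.335000
  f(c_1) = f(1.335000) = -0.625730
  f(a) × f(c) ≥ 0, new interval: [1.335000, 1.890000]
Iteration 2:
  c_2 = (1.335000 + 1.890000)/2 = 1.612500
  f(c_2) = f(1.612500) = 0.355252
  f(a) × f(c) < 0, new interval: [1.335000, 1.612500]
Iteration 3:
  c_3 = (1.335000 + 1.612500)/2 = 1.473750
  f(c_3) = f(1.473750) = -0.220355
  f(a) × f(c) ≥ 0, new interval: [1.473750, 1.612500]
Iteration 4:
  c_4 = (1.473750 + 1.612500)/2 = 1.543125
  f(c_4) = f(1.543125) = 0.045168
  f(a) × f(c) < 0, new interval: [1.473750, 1.543125]

After 4 iteration(s), the approximation is c_4 = 1.543125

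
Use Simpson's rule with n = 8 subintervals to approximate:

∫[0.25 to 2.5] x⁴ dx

f(x) = x⁴
a = 0.25, b = 2.5, n = 8
h = (b - a)/n = 0.281250

Simpson's rule: (h/3)[f(x₀) + 4f(x₁) + 2f(x₂) + ... + f(xₙ)]

x_0 = 0.2500, f(x_0) = 0.003906, coefficient = 1
x_1 = 0.5312, f(x_1) = 0.079652, coefficient = 4
x_2 = 0.8125, f(x_2) = 0.435806, coefficient = 2
x_3 = 1.0938, f(x_3) = 1.431108, coefficient = 4
x_4 = 1.3750, f(x_4) = 3.574463, coefficient = 2
x_5 = 1.6562, f(x_5) = 7.524949, coefficient = 4
x_6 = 1.9375, f(x_6) = 14.091812, coefficient = 2
x_7 = 2.2188, f(x_7) = 24.234468, coefficient = 4
x_8 = 2.5000, f(x_8) = 39.062500, coefficient = 1

I ≈ (0.281250/3) × 208.351273 = 19.532932
Exact value: 19.531055
Error: 0.001877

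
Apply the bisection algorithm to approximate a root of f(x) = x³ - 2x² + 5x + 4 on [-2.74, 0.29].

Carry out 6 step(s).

f(x) = x³ - 2x² + 5x + 4
Initial interval: [-2.74, 0.29]

Iteration 1:
  c_1 = (-2.740000 + 0.290000)/2 = -1.225000
  f(c_1) = f(-1.225000) = -6.964516
  f(a) × f(c) ≥ 0, new interval: [-1.225000, 0.290000]
Iteration 2:
  c_2 = (-1.225000 + 0.290000)/2 = -0.467500
  f(c_2) = f(-0.467500) = 1.123212
  f(a) × f(c) < 0, new interval: [-1.225000, -0.467500]
Iteration 3:
  c_3 = (-1.225000 + (-0.467500))/2 = -0.846250
  f(c_3) = f(-0.846250) = -2.269561
  f(a) × f(c) ≥ 0, new interval: [-0.846250, -0.467500]
Iteration 4:
  c_4 = (-0.846250 + (-0.467500))/2 = -0.656875
  f(c_4) = f(-0.656875) = -0.430776
  f(a) × f(c) ≥ 0, new interval: [-0.656875, -0.467500]
Iteration 5:
  c_5 = (-0.656875 + (-0.467500))/2 = -0.562188
  f(c_5) = f(-0.562188) = 0.379271
  f(a) × f(c) < 0, new interval: [-0.656875, -0.562188]
Iteration 6:
  c_6 = (-0.656875 + (-0.562188))/2 = -0.609531
  f(c_6) = f(-0.609531) = -0.017171
  f(a) × f(c) ≥ 0, new interval: [-0.609531, -0.562188]

After 6 iteration(s), the approximation is c_6 = -0.609531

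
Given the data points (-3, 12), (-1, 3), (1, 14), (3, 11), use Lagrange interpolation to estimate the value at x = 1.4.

Lagrange interpolation formula:
P(x) = Σ yᵢ × Lᵢ(x)
where Lᵢ(x) = Π_{j≠i} (x - xⱼ)/(xᵢ - xⱼ)

L_0(1.4) = (1.4 - (-1))/(-3 - (-1)) × (1.4 - 1)/(-3 - 1) × (1.4 - 3)/(-3 - 3) = 0.032000
L_1(1.4) = (1.4 - (-3))/(-1 - (-3)) × (1.4 - 1)/(-1 - 1) × (1.4 - 3)/(-1 - 3) = -0.176000
L_2(1.4) = (1.4 - (-3))/(1 - (-3)) × (1.4 - (-1))/(1 - (-1)) × (1.4 - 3)/(1 - 3) = 1.056000
L_3(1.4) = (1.4 - (-3))/(3 - (-3)) × (1.4 - (-1))/(3 - (-1)) × (1.4 - 1)/(3 - 1) = 0.088000

P(1.4) = 12×L_0(1.4) + 3×L_1(1.4) + 14×L_2(1.4) + 11×L_3(1.4)
P(1.4) = 15.608000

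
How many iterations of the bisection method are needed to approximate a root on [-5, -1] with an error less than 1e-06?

We need (b-a)/2^n ≤ 1e-06
(-1 - (-5))/2^n ≤ 1e-06
4/2^n ≤ 1e-06
2^n ≥ 4000000
n ≥ log₂(4000000) = 21.93
n ≥ 22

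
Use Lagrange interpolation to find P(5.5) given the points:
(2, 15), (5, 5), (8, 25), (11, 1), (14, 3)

Lagrange interpolation formula:
P(x) = Σ yᵢ × Lᵢ(x)
where Lᵢ(x) = Π_{j≠i} (x - xⱼ)/(xᵢ - xⱼ)

L_0(5.5) = (5.5 - 5)/(2 - 5) × (5.5 - 8)/(2 - 8) × (5.5 - 11)/(2 - 11) × (5.5 - 14)/(2 - 14) = -0.030060
L_1(5.5) = (5.5 - 2)/(5 - 2) × (5.5 - 8)/(5 - 8) × (5.5 - 11)/(5 - 11) × (5.5 - 14)/(5 - 14) = 0.841692
L_2(5.5) = (5.5 - 2)/(8 - 2) × (5.5 - 5)/(8 - 5) × (5.5 - 11)/(8 - 11) × (5.5 - 14)/(8 - 14) = 0.252508
L_3(5.5) = (5.5 - 2)/(11 - 2) × (5.5 - 5)/(11 - 5) × (5.5 - 8)/(11 - 8) × (5.5 - 14)/(11 - 14) = -0.076517
L_4(5.5) = (5.5 - 2)/(14 - 2) × (5.5 - 5)/(14 - 5) × (5.5 - 8)/(14 - 8) × (5.5 - 11)/(14 - 11) = 0.012378

P(5.5) = 15×L_0(5.5) + 5×L_1(5.5) + 25×L_2(5.5) + 1×L_3(5.5) + 3×L_4(5.5)
P(5.5) = 10.030864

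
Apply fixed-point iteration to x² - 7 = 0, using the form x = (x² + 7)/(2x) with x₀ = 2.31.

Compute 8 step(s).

Equation: x² - 7 = 0
Fixed-point form: x = (x² + 7)/(2x)
x₀ = 2.31

x_1 = g(2.310000) = 2.670152
x_2 = g(2.670152) = 2.645863
x_3 = g(2.645863) = 2.645751
x_4 = g(2.645751) = 2.645751
x_5 = g(2.645751) = 2.645751
x_6 = g(2.645751) = 2.645751
x_7 = g(2.645751) = 2.645751
x_8 = g(2.645751) = 2.645751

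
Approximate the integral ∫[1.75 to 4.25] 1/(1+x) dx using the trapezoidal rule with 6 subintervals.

f(x) = 1/(1+x)
a = 1.75, b = 4.25, n = 6
h = (b - a)/n = 0.416667

Trapezoidal rule: (h/2)[f(x₀) + 2f(x₁) + 2f(x₂) + ... + f(xₙ)]

x_0 = 1.7500, f(x_0) = 0.363636, coefficient = 1
x_1 = 2.1667, f(x_1) = 0.315789, coefficient = 2
x_2 = 2.5833, f(x_2) = 0.279070, coefficient = 2
x_3 = 3.0000, f(x_3) = 0.250000, coefficient = 2
x_4 = 3.4167, f(x_4) = 0.226415, coefficient = 2
x_5 = 3.8333, f(x_5) = 0.206897, coefficient = 2
x_6 = 4.2500, f(x_6) = 0.190476, coefficient = 1

I ≈ (0.416667/2) × 3.110454 = 0.648011
Exact value: 0.646627
Error: 0.001384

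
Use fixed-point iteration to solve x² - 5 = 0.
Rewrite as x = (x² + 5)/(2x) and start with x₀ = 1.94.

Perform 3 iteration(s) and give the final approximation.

Equation: x² - 5 = 0
Fixed-point form: x = (x² + 5)/(2x)
x₀ = 1.94

x_1 = g(1.940000) = 2.258660
x_2 = g(2.258660) = 2.236181
x_3 = g(2.236181) = 2.236068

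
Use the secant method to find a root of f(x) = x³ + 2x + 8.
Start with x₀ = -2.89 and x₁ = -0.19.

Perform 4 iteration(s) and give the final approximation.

f(x) = x³ + 2x + 8
x₀ = -2.89, x₁ = -0.19

Secant formula: x_{n+1} = x_n - f(x_n)(x_n - x_{n-1})/(f(x_n) - f(x_{n-1}))

Iteration 1:
  f(-2.890000) = -21.917569
  f(-0.190000) = 7.613141
  x_2 = -0.190000 - 7.613141×(-0.190000 - (-2.890000))/(7.613141 - (-21.917569))
       = -0.886071
Iteration 2:
  f(-0.190000) = 7.613141
  f(-0.886071) = 5.532183
  x_3 = -0.886071 - 5.532183×(-0.886071 - (-0.190000))/(5.532183 - 7.613141)
       = -2.736562
Iteration 3:
  f(-0.886071) = 5.532183
  f(-2.736562) = -17.966615
  x_4 = -2.736562 - (-17.966615)×(-2.736562 - (-0.886071))/(-17.966615 - 5.532183)
       = -1.321721
Iteration 4:
  f(-2.736562) = -17.966615
  f(-1.321721) = 3.047579
  x_5 = -1.321721 - 3.047579×(-1.321721 - (-2.736562))/(3.047579 - (-17.966615))
       = -1.526908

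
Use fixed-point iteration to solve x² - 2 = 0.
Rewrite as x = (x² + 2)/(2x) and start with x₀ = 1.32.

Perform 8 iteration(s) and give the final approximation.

Equation: x² - 2 = 0
Fixed-point form: x = (x² + 2)/(2x)
x₀ = 1.32

x_1 = g(1.320000) = 1.417576
x_2 = g(1.417576) = 1.414218
x_3 = g(1.414218) = 1.414214
x_4 = g(1.414214) = 1.414214
x_5 = g(1.414214) = 1.414214
x_6 = g(1.414214) = 1.414214
x_7 = g(1.414214) = 1.414214
x_8 = g(1.414214) = 1.414214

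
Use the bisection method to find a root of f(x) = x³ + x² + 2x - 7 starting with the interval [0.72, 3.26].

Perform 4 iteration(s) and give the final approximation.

f(x) = x³ + x² + 2x - 7
Initial interval: [0.72, 3.26]

Iteration 1:
  c_1 = (0.720000 + 3.260000)/2 = 1.990000
  f(c_1) = f(1.990000) = 8.820699
  f(a) × f(c) < 0, new interval: [0.720000, 1.990000]
Iteration 2:
  c_2 = (0.720000 + 1.990000)/2 = 1.355000
  f(c_2) = f(1.355000) = 0.033839
  f(a) × f(c) < 0, new interval: [0.720000, 1.355000]
Iteration 3:
  c_3 = (0.720000 + 1.355000)/2 = 1.037500
  f(c_3) = f(1.037500) = -2.731822
  f(a) × f(c) ≥ 0, new interval: [1.037500, 1.355000]
Iteration 4:
  c_4 = (1.037500 + 1.355000)/2 = 1.196250
  f(c_4) = f(1.196250) = -1.464635
  f(a) × f(c) ≥ 0, new interval: [1.196250, 1.355000]

After 4 iteration(s), the approximation is c_4 = 1.196250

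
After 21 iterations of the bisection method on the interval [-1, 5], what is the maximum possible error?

Bisection error bound: |error| ≤ (b-a)/2^n
|error| ≤ (5 - (-1))/2^21 = 6/2^21
|error| ≤ 0.0000028610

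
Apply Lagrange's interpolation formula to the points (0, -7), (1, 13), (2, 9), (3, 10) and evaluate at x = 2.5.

Lagrange interpolation formula:
P(x) = Σ yᵢ × Lᵢ(x)
where Lᵢ(x) = Π_{j≠i} (x - xⱼ)/(xᵢ - xⱼ)

L_0(2.5) = (2.5 - 1)/(0 - 1) × (2.5 - 2)/(0 - 2) × (2.5 - 3)/(0 - 3) = 0.062500
L_1(2.5) = (2.5 - 0)/(1 - 0) × (2.5 - 2)/(1 - 2) × (2.5 - 3)/(1 - 3) = -0.312500
L_2(2.5) = (2.5 - 0)/(2 - 0) × (2.5 - 1)/(2 - 1) × (2.5 - 3)/(2 - 3) = 0.937500
L_3(2.5) = (2.5 - 0)/(3 - 0) × (2.5 - 1)/(3 - 1) × (2.5 - 2)/(3 - 2) = 0.312500

P(2.5) = (-7)×L_0(2.5) + 13×L_1(2.5) + 9×L_2(2.5) + 10×L_3(2.5)
P(2.5) = 7.062500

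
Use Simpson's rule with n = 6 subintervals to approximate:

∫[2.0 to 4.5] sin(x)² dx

f(x) = sin(x)²
a = 2.0, b = 4.5, n = 6
h = (b - a)/n = 0.416667

Simpson's rule: (h/3)[f(x₀) + 4f(x₁) + 2f(x₂) + ... + f(xₙ)]

x_0 = 2.0000, f(x_0) = 0.826822, coefficient = 1
x_1 = 2.4167, f(x_1) = 0.439675, coefficient = 4
x_2 = 2.8333, f(x_2) = 0.092052, coefficient = 2
x_3 = 3.2500, f(x_3) = 0.011706, coefficient = 4
x_4 = 3.6667, f(x_4) = 0.251279, coefficient = 2
x_5 = 4.0833, f(x_5) = 0.653807, coefficient = 4
x_6 = 4.5000, f(x_6) = 0.955565, coefficient = 1

I ≈ (0.416667/3) × 6.889802 = 0.956917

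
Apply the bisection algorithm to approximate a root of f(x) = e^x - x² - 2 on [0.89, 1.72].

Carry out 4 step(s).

f(x) = e^x - x² - 2
Initial interval: [0.89, 1.72]

Iteration 1:
  c_1 = (0.890000 + 1.720000)/2 = 1.305000
  f(c_1) = f(1.305000) = -0.015336
  f(a) × f(c) ≥ 0, new interval: [1.305000, 1.720000]
Iteration 2:
  c_2 = (1.305000 + 1.720000)/2 = 1.512500
  f(c_2) = f(1.512500) = 0.250406
  f(a) × f(c) < 0, new interval: [1.305000, 1.512500]
Iteration 3:
  c_3 = (1.305000 + 1.512500)/2 = 1.408750
  f(c_3) = f(1.408750) = 0.106262
  f(a) × f(c) < 0, new interval: [1.305000, 1.408750]
Iteration 4:
  c_4 = (1.305000 + 1.408750)/2 = 1.356875
  f(c_4) = f(1.356875) = 0.042927
  f(a) × f(c) < 0, new interval: [1.305000, 1.356875]

After 4 iteration(s), the approximation is c_4 = 1.356875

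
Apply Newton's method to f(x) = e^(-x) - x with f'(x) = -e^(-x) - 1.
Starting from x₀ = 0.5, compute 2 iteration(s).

f(x) = e^(-x) - x
f'(x) = -e^(-x) - 1
x₀ = 0.5

Newton-Raphson formula: x_{n+1} = x_n - f(x_n)/f'(x_n)

Iteration 1:
  f(0.500000) = 0.106531
  f'(0.500000) = -1.606531
  x_1 = 0.500000 - 0.106531/(-1.606531) = 0.566311
Iteration 2:
  f(0.566311) = 0.001305
  f'(0.566311) = -1.567616
  x_2 = 0.566311 - 0.001305/(-1.567616) = 0.567143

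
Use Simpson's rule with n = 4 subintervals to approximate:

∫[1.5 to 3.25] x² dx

f(x) = x²
a = 1.5, b = 3.25, n = 4
h = (b - a)/n = 0.437500

Simpson's rule: (h/3)[f(x₀) + 4f(x₁) + 2f(x₂) + ... + f(xₙ)]

x_0 = 1.5000, f(x_0) = 2.250000, coefficient = 1
x_1 = 1.9375, f(x_1) = 3.753906, coefficient = 4
x_2 = 2.3750, f(x_2) = 5.640625, coefficient = 2
x_3 = 2.8125, f(x_3) = 7.910156, coefficient = 4
x_4 = 3.2500, f(x_4) = 10.562500, coefficient = 1

I ≈ (0.437500/3) × 70.750000 = 10.317708
Exact value: 10.317708
Error: 0.000000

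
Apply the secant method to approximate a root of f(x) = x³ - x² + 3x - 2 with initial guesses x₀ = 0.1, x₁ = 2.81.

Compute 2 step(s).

f(x) = x³ - x² + 3x - 2
x₀ = 0.1, x₁ = 2.81

Secant formula: x_{n+1} = x_n - f(x_n)(x_n - x_{n-1})/(f(x_n) - f(x_{n-1}))

Iteration 1:
  f(0.100000) = -1.709000
  f(2.810000) = 20.721941
  x_2 = 2.810000 - 20.721941×(2.810000 - 0.100000)/(20.721941 - (-1.709000))
       = 0.306473
Iteration 2:
  f(2.810000) = 20.721941
  f(0.306473) = -1.145720
  x_3 = 0.306473 - (-1.145720)×(0.306473 - 2.810000)/(-1.145720 - 20.721941)
       = 0.437641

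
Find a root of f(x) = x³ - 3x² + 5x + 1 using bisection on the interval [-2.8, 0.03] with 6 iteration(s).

f(x) = x³ - 3x² + 5x + 1
Initial interval: [-2.8, 0.03]

Iteration 1:
  c_1 = (-2.800000 + 0.030000)/2 = -1.385000
  f(c_1) = f(-1.385000) = -14.336417
  f(a) × f(c) ≥ 0, new interval: [-1.385000, 0.030000]
Iteration 2:
  c_2 = (-1.385000 + 0.030000)/2 = -0.677500
  f(c_2) = f(-0.677500) = -4.075495
  f(a) × f(c) ≥ 0, new interval: [-0.677500, 0.030000]
Iteration 3:
  c_3 = (-0.677500 + 0.030000)/2 = -0.323750
  f(c_3) = f(-0.323750) = -0.967126
  f(a) × f(c) ≥ 0, new interval: [-0.323750, 0.030000]
Iteration 4:
  c_4 = (-0.323750 + 0.030000)/2 = -0.146875
  f(c_4) = f(-0.146875) = 0.197740
  f(a) × f(c) < 0, new interval: [-0.323750, -0.146875]
Iteration 5:
  c_5 = (-0.323750 + (-0.146875))/2 = -0.235312
  f(c_5) = f(-0.235312) = -0.355708
  f(a) × f(c) ≥ 0, new interval: [-0.235312, -0.146875]
Iteration 6:
  c_6 = (-0.235312 + (-0.146875))/2 = -0.191094
  f(c_6) = f(-0.191094) = -0.071997
  f(a) × f(c) ≥ 0, new interval: [-0.191094, -0.146875]

After 6 iteration(s), the approximation is c_6 = -0.191094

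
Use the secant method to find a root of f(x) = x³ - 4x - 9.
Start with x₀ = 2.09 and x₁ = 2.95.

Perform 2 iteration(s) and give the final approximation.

f(x) = x³ - 4x - 9
x₀ = 2.09, x₁ = 2.95

Secant formula: x_{n+1} = x_n - f(x_n)(x_n - x_{n-1})/(f(x_n) - f(x_{n-1}))

Iteration 1:
  f(2.090000) = -8.230671
  f(2.950000) = 4.872375
  x_2 = 2.950000 - 4.872375×(2.950000 - 2.090000)/(4.872375 - (-8.230671))
       = 2.630209
Iteration 2:
  f(2.950000) = 4.872375
  f(2.630209) = -1.325060
  x_3 = 2.630209 - (-1.325060)×(2.630209 - 2.950000)/(-1.325060 - 4.872375)
       = 2.698582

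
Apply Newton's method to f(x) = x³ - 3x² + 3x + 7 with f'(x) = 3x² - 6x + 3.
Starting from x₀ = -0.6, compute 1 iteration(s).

f(x) = x³ - 3x² + 3x + 7
f'(x) = 3x² - 6x + 3
x₀ = -0.6

Newton-Raphson formula: x_{n+1} = x_n - f(x_n)/f'(x_n)

Iteration 1:
  f(-0.600000) = 3.904000
  f'(-0.600000) = 7.680000
  x_1 = -0.600000 - 3.904000/7.680000 = -1.108333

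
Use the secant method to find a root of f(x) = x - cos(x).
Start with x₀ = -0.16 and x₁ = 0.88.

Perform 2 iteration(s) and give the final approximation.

f(x) = x - cos(x)
x₀ = -0.16, x₁ = 0.88

Secant formula: x_{n+1} = x_n - f(x_n)(x_n - x_{n-1})/(f(x_n) - f(x_{n-1}))

Iteration 1:
  f(-0.160000) = -1.147227
  f(0.880000) = 0.242849
  x_2 = 0.880000 - 0.242849×(0.880000 - (-0.160000))/(0.242849 - (-1.147227))
       = 0.698310
Iteration 2:
  f(0.880000) = 0.242849
  f(0.698310) = -0.067620
  x_3 = 0.698310 - (-0.067620)×(0.698310 - 0.880000)/(-0.067620 - 0.242849)
       = 0.737882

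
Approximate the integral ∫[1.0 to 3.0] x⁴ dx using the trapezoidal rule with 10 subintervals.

f(x) = x⁴
a = 1.0, b = 3.0, n = 10
h = (b - a)/n = 0.200000

Trapezoidal rule: (h/2)[f(x₀) + 2f(x₁) + 2f(x₂) + ... + f(xₙ)]

x_0 = 1.0000, f(x_0) = 1.000000, coefficient = 1
x_1 = 1.2000, f(x_1) = 2.073600, coefficient = 2
x_2 = 1.4000, f(x_2) = 3.841600, coefficient = 2
x_3 = 1.6000, f(x_3) = 6.553600, coefficient = 2
x_4 = 1.8000, f(x_4) = 10.497600, coefficient = 2
x_5 = 2.0000, f(x_5) = 16.000000, coefficient = 2
x_6 = 2.2000, f(x_6) = 23.425600, coefficient = 2
x_7 = 2.4000, f(x_7) = 33.177600, coefficient = 2
x_8 = 2.6000, f(x_8) = 45.697600, coefficient = 2
x_9 = 2.8000, f(x_9) = 61.465600, coefficient = 2
x_10 = 3.0000, f(x_10) = 81.000000, coefficient = 1

I ≈ (0.200000/2) × 487.465600 = 48.746560
Exact value: 48.400000
Error: 0.346560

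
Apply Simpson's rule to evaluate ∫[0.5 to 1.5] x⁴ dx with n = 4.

f(x) = x⁴
a = 0.5, b = 1.5, n = 4
h = (b - a)/n = 0.250000

Simpson's rule: (h/3)[f(x₀) + 4f(x₁) + 2f(x₂) + ... + f(xₙ)]

x_0 = 0.5000, f(x_0) = 0.062500, coefficient = 1
x_1 = 0.7500, f(x_1) = 0.316406, coefficient = 4
x_2 = 1.0000, f(x_2) = 1.000000, coefficient = 2
x_3 = 1.2500, f(x_3) = 2.441406, coefficient = 4
x_4 = 1.5000, f(x_4) = 5.062500, coefficient = 1

I ≈ (0.250000/3) × 18.156250 = 1.513021
Exact value: 1.512500
Error: 0.000521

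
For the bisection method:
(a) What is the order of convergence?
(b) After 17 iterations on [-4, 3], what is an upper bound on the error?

(a) Bisection has linear (order 1) convergence; the error is halved each step.

(b) Error bound = (b-a)/2^n = (3 - (-4))/2^{17}
    = 7/2^{17}

(a) 1 (linear); (b) error ≤ 5.34e-05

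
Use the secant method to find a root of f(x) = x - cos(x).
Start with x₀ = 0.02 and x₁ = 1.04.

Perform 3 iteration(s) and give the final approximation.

f(x) = x - cos(x)
x₀ = 0.02, x₁ = 1.04

Secant formula: x_{n+1} = x_n - f(x_n)(x_n - x_{n-1})/(f(x_n) - f(x_{n-1}))

Iteration 1:
  f(0.020000) = -0.979800
  f(1.040000) = 0.533780
  x_2 = 1.040000 - 0.533780×(1.040000 - 0.020000)/(0.533780 - (-0.979800))
       = 0.680286
Iteration 2:
  f(1.040000) = 0.533780
  f(0.680286) = -0.097106
  x_3 = 0.680286 - (-0.097106)×(0.680286 - 1.040000)/(-0.097106 - 0.533780)
       = 0.735654
Iteration 3:
  f(0.680286) = -0.097106
  f(0.735654) = -0.005739
  x_4 = 0.735654 - (-0.005739)×(0.735654 - 0.680286)/(-0.005739 - (-0.097106))
       = 0.739131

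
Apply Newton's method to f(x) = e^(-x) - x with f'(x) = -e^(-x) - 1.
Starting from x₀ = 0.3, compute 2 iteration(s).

f(x) = e^(-x) - x
f'(x) = -e^(-x) - 1
x₀ = 0.3

Newton-Raphson formula: x_{n+1} = x_n - f(x_n)/f'(x_n)

Iteration 1:
  f(0.300000) = 0.440818
  f'(0.300000) = -1.740818
  x_1 = 0.300000 - 0.440818/(-1.740818) = 0.553225
Iteration 2:
  f(0.553225) = 0.021868
  f'(0.553225) = -1.575092
  x_2 = 0.553225 - 0.021868/(-1.575092) = 0.567108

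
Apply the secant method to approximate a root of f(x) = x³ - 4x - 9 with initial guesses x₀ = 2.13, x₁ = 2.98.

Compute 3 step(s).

f(x) = x³ - 4x - 9
x₀ = 2.13, x₁ = 2.98

Secant formula: x_{n+1} = x_n - f(x_n)(x_n - x_{n-1})/(f(x_n) - f(x_{n-1}))

Iteration 1:
  f(2.130000) = -7.856403
  f(2.980000) = 5.543592
  x_2 = 2.980000 - 5.543592×(2.980000 - 2.130000)/(5.543592 - (-7.856403))
       = 2.628354
Iteration 2:
  f(2.980000) = 5.543592
  f(2.628354) = -1.356101
  x_3 = 2.628354 - (-1.356101)×(2.628354 - 2.980000)/(-1.356101 - 5.543592)
       = 2.697468
Iteration 3:
  f(2.628354) = -1.356101
  f(2.697468) = -0.162188
  x_4 = 2.697468 - (-0.162188)×(2.697468 - 2.628354)/(-0.162188 - (-1.356101))
       = 2.706857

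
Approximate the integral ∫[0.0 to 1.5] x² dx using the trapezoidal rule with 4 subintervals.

f(x) = x²
a = 0.0, b = 1.5, n = 4
h = (b - a)/n = 0.375000

Trapezoidal rule: (h/2)[f(x₀) + 2f(x₁) + 2f(x₂) + ... + f(xₙ)]

x_0 = 0.0000, f(x_0) = 0.000000, coefficient = 1
x_1 = 0.3750, f(x_1) = 0.140625, coefficient = 2
x_2 = 0.7500, f(x_2) = 0.562500, coefficient = 2
x_3 = 1.1250, f(x_3) = 1.265625, coefficient = 2
x_4 = 1.5000, f(x_4) = 2.250000, coefficient = 1

I ≈ (0.375000/2) × 6.187500 = 1.160156
Exact value: 1.125000
Error: 0.035156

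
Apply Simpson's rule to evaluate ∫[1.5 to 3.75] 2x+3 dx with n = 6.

f(x) = 2x+3
a = 1.5, b = 3.75, n = 6
h = (b - a)/n = 0.375000

Simpson's rule: (h/3)[f(x₀) + 4f(x₁) + 2f(x₂) + ... + f(xₙ)]

x_0 = 1.5000, f(x_0) = 6.000000, coefficient = 1
x_1 = 1.8750, f(x_1) = 6.750000, coefficient = 4
x_2 = 2.2500, f(x_2) = 7.500000, coefficient = 2
x_3 = 2.6250, f(x_3) = 8.250000, coefficient = 4
x_4 = 3.0000, f(x_4) = 9.000000, coefficient = 2
x_5 = 3.3750, f(x_5) = 9.750000, coefficient = 4
x_6 = 3.7500, f(x_6) = 10.500000, coefficient = 1

I ≈ (0.375000/3) × 148.500000 = 18.562500
Exact value: 18.562500
Error: 0.000000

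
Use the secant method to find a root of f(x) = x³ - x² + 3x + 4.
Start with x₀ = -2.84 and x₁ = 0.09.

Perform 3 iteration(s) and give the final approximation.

f(x) = x³ - x² + 3x + 4
x₀ = -2.84, x₁ = 0.09

Secant formula: x_{n+1} = x_n - f(x_n)(x_n - x_{n-1})/(f(x_n) - f(x_{n-1}))

Iteration 1:
  f(-2.840000) = -35.491904
  f(0.090000) = 4.262629
  x_2 = 0.090000 - 4.262629×(0.090000 - (-2.840000))/(4.262629 - (-35.491904))
       = -0.224166
Iteration 2:
  f(0.090000) = 4.262629
  f(-0.224166) = 3.265989
  x_3 = -0.224166 - 3.265989×(-0.224166 - 0.090000)/(3.265989 - 4.262629)
       = -1.253686
Iteration 3:
  f(-0.224166) = 3.265989
  f(-1.253686) = -3.303238
  x_4 = -1.253686 - (-3.303238)×(-1.253686 - (-0.224166))/(-3.303238 - 3.265989)
       = -0.736007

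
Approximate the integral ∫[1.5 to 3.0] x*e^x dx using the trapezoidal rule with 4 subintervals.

f(x) = x*e^x
a = 1.5, b = 3.0, n = 4
h = (b - a)/n = 0.375000

Trapezoidal rule: (h/2)[f(x₀) + 2f(x₁) + 2f(x₂) + ... + f(xₙ)]

x_0 = 1.5000, f(x_0) = 6.722534, coefficient = 1
x_1 = 1.8750, f(x_1) = 12.226536, coefficient = 2
x_2 = 2.2500, f(x_2) = 21.347406, coefficient = 2
x_3 = 2.6250, f(x_3) = 36.237007, coefficient = 2
x_4 = 3.0000, f(x_4) = 60.256611, coefficient = 1

I ≈ (0.375000/2) × 206.601042 = 38.737695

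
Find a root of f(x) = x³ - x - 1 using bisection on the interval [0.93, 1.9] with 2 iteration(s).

f(x) = x³ - x - 1
Initial interval: [0.93, 1.9]

Iteration 1:
  c_1 = (0.930000 + 1.900000)/2 = 1.415000
  f(c_1) = f(1.415000) = 0.418148
  f(a) × f(c) < 0, new interval: [0.930000, 1.415000]
Iteration 2:
  c_2 = (0.930000 + 1.415000)/2 = 1.172500
  f(c_2) = f(1.172500) = -0.560598
  f(a) × f(c) ≥ 0, new interval: [1.172500, 1.415000]

After 2 iteration(s), the approximation is c_2 = 1.172500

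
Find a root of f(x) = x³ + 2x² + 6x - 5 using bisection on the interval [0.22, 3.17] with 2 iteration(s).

f(x) = x³ + 2x² + 6x - 5
Initial interval: [0.22, 3.17]

Iteration 1:
  c_1 = (0.220000 + 3.170000)/2 = 1.695000
  f(c_1) = f(1.695000) = 15.785827
  f(a) × f(c) < 0, new interval: [0.220000, 1.695000]
Iteration 2:
  c_2 = (0.220000 + 1.695000)/2 = 0.957500
  f(c_2) = f(0.957500) = 3.456454
  f(a) × f(c) < 0, new interval: [0.220000, 0.957500]

After 2 iteration(s), the approximation is c_2 = 0.957500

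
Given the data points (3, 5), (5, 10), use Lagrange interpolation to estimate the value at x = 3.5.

Lagrange interpolation formula:
P(x) = Σ yᵢ × Lᵢ(x)
where Lᵢ(x) = Π_{j≠i} (x - xⱼ)/(xᵢ - xⱼ)

L_0(3.5) = (3.5 - 5)/(3 - 5) = 0.750000
L_1(3.5) = (3.5 - 3)/(5 - 3) = 0.250000

P(3.5) = 5×L_0(3.5) + 10×L_1(3.5)
P(3.5) = 6.250000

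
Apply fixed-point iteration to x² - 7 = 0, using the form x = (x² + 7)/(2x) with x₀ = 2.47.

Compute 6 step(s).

Equation: x² - 7 = 0
Fixed-point form: x = (x² + 7)/(2x)
x₀ = 2.47

x_1 = g(2.470000) = 2.652004
x_2 = g(2.652004) = 2.645759
x_3 = g(2.645759) = 2.645751
x_4 = g(2.645751) = 2.645751
x_5 = g(2.645751) = 2.645751
x_6 = g(2.645751) = 2.645751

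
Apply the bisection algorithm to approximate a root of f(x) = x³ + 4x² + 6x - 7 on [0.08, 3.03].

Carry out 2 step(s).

f(x) = x³ + 4x² + 6x - 7
Initial interval: [0.08, 3.03]

Iteration 1:
  c_1 = (0.080000 + 3.030000)/2 = 1.555000
  f(c_1) = f(1.555000) = 15.762129
  f(a) × f(c) < 0, new interval: [0.080000, 1.555000]
Iteration 2:
  c_2 = (0.080000 + 1.555000)/2 = 0.817500
  f(c_2) = f(0.817500) = 1.124565
  f(a) × f(c) < 0, new interval: [0.080000, 0.817500]

After 2 iteration(s), the approximation is c_2 = 0.817500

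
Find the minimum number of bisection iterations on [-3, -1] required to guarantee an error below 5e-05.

We need (b-a)/2^n ≤ 5e-05
(-1 - (-3))/2^n ≤ 5e-05
2/2^n ≤ 5e-05
2^n ≥ 40000
n ≥ log₂(40000) = 15.29
n ≥ 16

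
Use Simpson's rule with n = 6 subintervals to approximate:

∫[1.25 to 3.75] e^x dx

f(x) = e^x
a = 1.25, b = 3.75, n = 6
h = (b - a)/n = 0.416667

Simpson's rule: (h/3)[f(x₀) + 4f(x₁) + 2f(x₂) + ... + f(xₙ)]

x_0 = 1.2500, f(x_0) = 3.490343, coefficient = 1
x_1 = 1.6667, f(x_1) = 5.294490, coefficient = 4
x_2 = 2.0833, f(x_2) = 8.031195, coefficient = 2
x_3 = 2.5000, f(x_3) = 12.182494, coefficient = 4
x_4 = 2.9167, f(x_4) = 18.479586, coefficient = 2
x_5 = 3.3333, f(x_5) = 28.031625, coefficient = 4
x_6 = 3.7500, f(x_6) = 42.521082, coefficient = 1

I ≈ (0.416667/3) × 281.067423 = 39.037142
Exact value: 39.030739
Error: 0.006403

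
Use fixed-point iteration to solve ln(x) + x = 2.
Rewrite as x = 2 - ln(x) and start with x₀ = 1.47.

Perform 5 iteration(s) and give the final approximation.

Equation: ln(x) + x = 2
Fixed-point form: x = 2 - ln(x)
x₀ = 1.47

x_1 = g(1.470000) = 1.614738
x_2 = g(1.614738) = 1.520828
x_3 = g(1.520828) = 1.580745
x_4 = g(1.580745) = 1.542104
x_5 = g(1.542104) = 1.566853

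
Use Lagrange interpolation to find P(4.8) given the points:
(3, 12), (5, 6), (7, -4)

Lagrange interpolation formula:
P(x) = Σ yᵢ × Lᵢ(x)
where Lᵢ(x) = Π_{j≠i} (x - xⱼ)/(xᵢ - xⱼ)

L_0(4.8) = (4.8 - 5)/(3 - 5) × (4.8 - 7)/(3 - 7) = 0.055000
L_1(4.8) = (4.8 - 3)/(5 - 3) × (4.8 - 7)/(5 - 7) = 0.990000
L_2(4.8) = (4.8 - 3)/(7 - 3) × (4.8 - 5)/(7 - 5) = -0.045000

P(4.8) = 12×L_0(4.8) + 6×L_1(4.8) + (-4)×L_2(4.8)
P(4.8) = 6.780000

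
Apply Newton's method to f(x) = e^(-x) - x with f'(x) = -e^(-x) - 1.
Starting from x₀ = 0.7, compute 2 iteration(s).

f(x) = e^(-x) - x
f'(x) = -e^(-x) - 1
x₀ = 0.7

Newton-Raphson formula: x_{n+1} = x_n - f(x_n)/f'(x_n)

Iteration 1:
  f(0.700000) = -0.203415
  f'(0.700000) = -1.496585
  x_1 = 0.700000 - (-0.203415)/(-1.496585) = 0.564081
Iteration 2:
  f(0.564081) = 0.004802
  f'(0.564081) = -1.568883
  x_2 = 0.564081 - 0.004802/(-1.568883) = 0.567142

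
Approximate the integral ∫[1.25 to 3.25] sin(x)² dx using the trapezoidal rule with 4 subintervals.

f(x) = sin(x)²
a = 1.25, b = 3.25, n = 4
h = (b - a)/n = 0.500000

Trapezoidal rule: (h/2)[f(x₀) + 2f(x₁) + 2f(x₂) + ... + f(xₙ)]

x_0 = 1.2500, f(x_0) = 0.900572, coefficient = 1
x_1 = 1.7500, f(x_1) = 0.968228, coefficient = 2
x_2 = 2.2500, f(x_2) = 0.605398, coefficient = 2
x_3 = 2.7500, f(x_3) = 0.145665, coefficient = 2
x_4 = 3.2500, f(x_4) = 0.011706, coefficient = 1

I ≈ (0.500000/2) × 4.350861 = 1.087715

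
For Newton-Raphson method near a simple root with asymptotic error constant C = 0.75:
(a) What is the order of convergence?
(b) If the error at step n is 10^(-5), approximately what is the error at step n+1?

(a) Newton-Raphson has quadratic (order 2) convergence near simple roots.
    This means |e_{n+1}| ≈ C|e_n|².

(b) With |e_n| = 10^(-5) and C = 0.75:
    |e_{n+1}| ≈ 0.75 × (10^(-5))² = 0.75 × 10^(-10)

(a) 2 (quadratic); (b) |e_{n+1}| ≈ 7.500e-11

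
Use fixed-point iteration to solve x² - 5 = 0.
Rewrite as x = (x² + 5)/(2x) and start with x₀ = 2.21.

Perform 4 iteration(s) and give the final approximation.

Equation: x² - 5 = 0
Fixed-point form: x = (x² + 5)/(2x)
x₀ = 2.21

x_1 = g(2.210000) = 2.236222
x_2 = g(2.236222) = 2.236068
x_3 = g(2.236068) = 2.236068
x_4 = g(2.236068) = 2.236068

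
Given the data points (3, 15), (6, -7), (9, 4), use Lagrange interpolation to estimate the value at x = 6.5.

Lagrange interpolation formula:
P(x) = Σ yᵢ × Lᵢ(x)
where Lᵢ(x) = Π_{j≠i} (x - xⱼ)/(xᵢ - xⱼ)

L_0(6.5) = (6.5 - 6)/(3 - 6) × (6.5 - 9)/(3 - 9) = -0.069444
L_1(6.5) = (6.5 - 3)/(6 - 3) × (6.5 - 9)/(6 - 9) = 0.972222
L_2(6.5) = (6.5 - 3)/(9 - 3) × (6.5 - 6)/(9 - 6) = 0.097222

P(6.5) = 15×L_0(6.5) + (-7)×L_1(6.5) + 4×L_2(6.5)
P(6.5) = -7.458333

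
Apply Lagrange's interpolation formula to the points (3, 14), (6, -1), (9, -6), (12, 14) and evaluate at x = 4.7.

Lagrange interpolation formula:
P(x) = Σ yᵢ × Lᵢ(x)
where Lᵢ(x) = Π_{j≠i} (x - xⱼ)/(xᵢ - xⱼ)

L_0(4.7) = (4.7 - 6)/(3 - 6) × (4.7 - 9)/(3 - 9) × (4.7 - 12)/(3 - 12) = 0.251895
L_1(4.7) = (4.7 - 3)/(6 - 3) × (4.7 - 9)/(6 - 9) × (4.7 - 12)/(6 - 12) = 0.988204
L_2(4.7) = (4.7 - 3)/(9 - 3) × (4.7 - 6)/(9 - 6) × (4.7 - 12)/(9 - 12) = -0.298759
L_3(4.7) = (4.7 - 3)/(12 - 3) × (4.7 - 6)/(12 - 6) × (4.7 - 9)/(12 - 9) = 0.058660

P(4.7) = 14×L_0(4.7) + (-1)×L_1(4.7) + (-6)×L_2(4.7) + 14×L_3(4.7)
P(4.7) = 5.152130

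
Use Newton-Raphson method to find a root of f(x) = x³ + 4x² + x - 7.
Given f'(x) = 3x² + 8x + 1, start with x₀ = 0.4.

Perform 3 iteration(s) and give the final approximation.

f(x) = x³ + 4x² + x - 7
f'(x) = 3x² + 8x + 1
x₀ = 0.4

Newton-Raphson formula: x_{n+1} = x_n - f(x_n)/f'(x_n)

Iteration 1:
  f(0.400000) = -5.896000
  f'(0.400000) = 4.680000
  x_1 = 0.400000 - (-5.896000)/4.680000 = 1.659829
Iteration 2:
  f(1.659829) = 10.252842
  f'(1.659829) = 22.543730
  x_2 = 1.659829 - 10.252842/22.543730 = 1.205031
Iteration 3:
  f(1.205031) = 1.763257
  f'(1.205031) = 14.996549
  x_3 = 1.205031 - 1.763257/14.996549 = 1.087454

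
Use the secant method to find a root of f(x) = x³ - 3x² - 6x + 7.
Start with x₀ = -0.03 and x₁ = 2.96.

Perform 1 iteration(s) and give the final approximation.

f(x) = x³ - 3x² - 6x + 7
x₀ = -0.03, x₁ = 2.96

Secant formula: x_{n+1} = x_n - f(x_n)(x_n - x_{n-1})/(f(x_n) - f(x_{n-1}))

Iteration 1:
  f(-0.030000) = 7.177273
  f(2.960000) = -11.110464
  x_2 = 2.960000 - (-11.110464)×(2.960000 - (-0.030000))/(-11.110464 - 7.177273)
       = 1.143466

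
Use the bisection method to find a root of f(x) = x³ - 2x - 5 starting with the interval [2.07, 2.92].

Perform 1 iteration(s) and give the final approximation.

f(x) = x³ - 2x - 5
Initial interval: [2.07, 2.92]

Iteration 1:
  c_1 = (2.070000 + 2.920000)/2 = 2.495000
  f(c_1) = f(2.495000) = 5.541437
  f(a) × f(c) < 0, new interval: [2.070000, 2.495000]

After 1 iteration(s), the approximation is c_1 = 2.495000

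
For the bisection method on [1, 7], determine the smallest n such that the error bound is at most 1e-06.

We need (b-a)/2^n ≤ 1e-06
(7 - 1)/2^n ≤ 1e-06
6/2^n ≤ 1e-06
2^n ≥ 6000000
n ≥ log₂(6000000) = 22.52
n ≥ 23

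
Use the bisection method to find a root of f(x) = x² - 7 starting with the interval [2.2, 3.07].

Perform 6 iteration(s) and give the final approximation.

f(x) = x² - 7
Initial interval: [2.2, 3.07]

Iteration 1:
  c_1 = (2.200000 + 3.070000)/2 = 2.635000
  f(c_1) = f(2.635000) = -0.056775
  f(a) × f(c) ≥ 0, new interval: [2.635000, 3.070000]
Iteration 2:
  c_2 = (2.635000 + 3.070000)/2 = 2.852500
  f(c_2) = f(2.852500) = 1.136756
  f(a) × f(c) < 0, new interval: [2.635000, 2.852500]
Iteration 3:
  c_3 = (2.635000 + 2.852500)/2 = 2.743750
  f(c_3) = f(2.743750) = 0.528164
  f(a) × f(c) < 0, new interval: [2.635000, 2.743750]
Iteration 4:
  c_4 = (2.635000 + 2.743750)/2 = 2.689375
  f(c_4) = f(2.689375) = 0.232738
  f(a) × f(c) < 0, new interval: [2.635000, 2.689375]
Iteration 5:
  c_5 = (2.635000 + 2.689375)/2 = 2.662187
  f(c_5) = f(2.662187) = 0.087242
  f(a) × f(c) < 0, new interval: [2.635000, 2.662187]
Iteration 6:
  c_6 = (2.635000 + 2.662187)/2 = 2.648594
  f(c_6) = f(2.648594) = 0.015049
  f(a) × f(c) < 0, new interval: [2.635000, 2.648594]

After 6 iteration(s), the approximation is c_6 = 2.648594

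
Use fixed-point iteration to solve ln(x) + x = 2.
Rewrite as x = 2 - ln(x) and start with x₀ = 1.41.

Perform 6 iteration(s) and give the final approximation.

Equation: ln(x) + x = 2
Fixed-point form: x = 2 - ln(x)
x₀ = 1.41

x_1 = g(1.410000) = 1.656410
x_2 = g(1.656410) = 1.495347
x_3 = g(1.495347) = 1.597642
x_4 = g(1.597642) = 1.531471
x_5 = g(1.531471) = 1.573771
x_6 = g(1.573771) = 1.546525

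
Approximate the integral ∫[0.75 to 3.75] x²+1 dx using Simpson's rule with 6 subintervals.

f(x) = x²+1
a = 0.75, b = 3.75, n = 6
h = (b - a)/n = 0.500000

Simpson's rule: (h/3)[f(x₀) + 4f(x₁) + 2f(x₂) + ... + f(xₙ)]

x_0 = 0.7500, f(x_0) = 1.562500, coefficient = 1
x_1 = 1.2500, f(x_1) = 2.562500, coefficient = 4
x_2 = 1.7500, f(x_2) = 4.062500, coefficient = 2
x_3 = 2.2500, f(x_3) = 6.062500, coefficient = 4
x_4 = 2.7500, f(x_4) = 8.562500, coefficient = 2
x_5 = 3.2500, f(x_5) = 11.562500, coefficient = 4
x_6 = 3.7500, f(x_6) = 15.062500, coefficient = 1

I ≈ (0.500000/3) × 122.625000 = 20.437500
Exact value: 20.437500
Error: 0.000000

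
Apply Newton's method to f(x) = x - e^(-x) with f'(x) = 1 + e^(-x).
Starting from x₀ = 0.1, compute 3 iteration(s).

f(x) = x - e^(-x)
f'(x) = 1 + e^(-x)
x₀ = 0.1

Newton-Raphson formula: x_{n+1} = x_n - f(x_n)/f'(x_n)

Iteration 1:
  f(0.100000) = -0.804837
  f'(0.100000) = 1.904837
  x_1 = 0.100000 - (-0.804837)/1.904837 = 0.522523
Iteration 2:
  f(0.522523) = -0.070500
  f'(0.522523) = 1.593023
  x_2 = 0.522523 - (-0.070500)/1.593023 = 0.566778
Iteration 3:
  f(0.566778) = -0.000572
  f'(0.566778) = 1.567350
  x_3 = 0.566778 - (-0.000572)/1.567350 = 0.567143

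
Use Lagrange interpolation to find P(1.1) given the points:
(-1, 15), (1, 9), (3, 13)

Lagrange interpolation formula:
P(x) = Σ yᵢ × Lᵢ(x)
where Lᵢ(x) = Π_{j≠i} (x - xⱼ)/(xᵢ - xⱼ)

L_0(1.1) = (1.1 - 1)/(-1 - 1) × (1.1 - 3)/(-1 - 3) = -0.023750
L_1(1.1) = (1.1 - (-1))/(1 - (-1)) × (1.1 - 3)/(1 - 3) = 0.997500
L_2(1.1) = (1.1 - (-1))/(3 - (-1)) × (1.1 - 1)/(3 - 1) = 0.026250

P(1.1) = 15×L_0(1.1) + 9×L_1(1.1) + 13×L_2(1.1)
P(1.1) = 8.962500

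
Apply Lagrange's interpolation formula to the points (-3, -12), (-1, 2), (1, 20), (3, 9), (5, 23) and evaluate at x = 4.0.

Lagrange interpolation formula:
P(x) = Σ yᵢ × Lᵢ(x)
where Lᵢ(x) = Π_{j≠i} (x - xⱼ)/(xᵢ - xⱼ)

L_0(4.0) = (4.0 - (-1))/(-3 - (-1)) × (4.0 - 1)/(-3 - 1) × (4.0 - 3)/(-3 - 3) × (4.0 - 5)/(-3 - 5) = -0.039062
L_1(4.0) = (4.0 - (-3))/(-1 - (-3)) × (4.0 - 1)/(-1 - 1) × (4.0 - 3)/(-1 - 3) × (4.0 - 5)/(-1 - 5) = 0.218750
L_2(4.0) = (4.0 - (-3))/(1 - (-3)) × (4.0 - (-1))/(1 - (-1)) × (4.0 - 3)/(1 - 3) × (4.0 - 5)/(1 - 5) = -0.546875
L_3(4.0) = (4.0 - (-3))/(3 - (-3)) × (4.0 - (-1))/(3 - (-1)) × (4.0 - 1)/(3 - 1) × (4.0 - 5)/(3 - 5) = 1.093750
L_4(4.0) = (4.0 - (-3))/(5 - (-3)) × (4.0 - (-1))/(5 - (-1)) × (4.0 - 1)/(5 - 1) × (4.0 - 3)/(5 - 3) = 0.273438

P(4.0) = (-12)×L_0(4.0) + 2×L_1(4.0) + 20×L_2(4.0) + 9×L_3(4.0) + 23×L_4(4.0)
P(4.0) = 6.101562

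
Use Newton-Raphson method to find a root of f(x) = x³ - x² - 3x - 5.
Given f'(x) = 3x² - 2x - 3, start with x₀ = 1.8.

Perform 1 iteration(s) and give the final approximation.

f(x) = x³ - x² - 3x - 5
f'(x) = 3x² - 2x - 3
x₀ = 1.8

Newton-Raphson formula: x_{n+1} = x_n - f(x_n)/f'(x_n)

Iteration 1:
  f(1.800000) = -7.808000
  f'(1.800000) = 3.120000
  x_1 = 1.800000 - (-7.808000)/3.120000 = 4.302564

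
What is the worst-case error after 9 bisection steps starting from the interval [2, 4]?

Bisection error bound: |error| ≤ (b-a)/2^n
|error| ≤ (4 - 2)/2^9 = 2/2^9
|error| ≤ 0.0039062500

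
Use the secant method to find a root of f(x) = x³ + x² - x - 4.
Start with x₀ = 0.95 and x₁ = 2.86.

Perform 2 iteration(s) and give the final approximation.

f(x) = x³ + x² - x - 4
x₀ = 0.95, x₁ = 2.86

Secant formula: x_{n+1} = x_n - f(x_n)(x_n - x_{n-1})/(f(x_n) - f(x_{n-1}))

Iteration 1:
  f(0.950000) = -3.190125
  f(2.860000) = 24.713256
  x_2 = 2.860000 - 24.713256×(2.860000 - 0.950000)/(24.713256 - (-3.190125))
       = 1.168366
Iteration 2:
  f(2.860000) = 24.713256
  f(1.168366) = -2.208377
  x_3 = 1.168366 - (-2.208377)×(1.168366 - 2.860000)/(-2.208377 - 24.713256)
       = 1.307130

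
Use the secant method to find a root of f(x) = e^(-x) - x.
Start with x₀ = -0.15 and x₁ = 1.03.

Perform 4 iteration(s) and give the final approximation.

f(x) = e^(-x) - x
x₀ = -0.15, x₁ = 1.03

Secant formula: x_{n+1} = x_n - f(x_n)(x_n - x_{n-1})/(f(x_n) - f(x_{n-1}))

Iteration 1:
  f(-0.150000) = 1.311834
  f(1.030000) = -0.672993
  x_2 = 1.030000 - (-0.672993)×(1.030000 - (-0.150000))/(-0.672993 - 1.311834)
       = 0.629899
Iteration 2:
  f(1.030000) = -0.672993
  f(0.629899) = -0.097253
  x_3 = 0.629899 - (-0.097253)×(0.629899 - 1.030000)/(-0.097253 - (-0.672993))
       = 0.562314
Iteration 3:
  f(0.629899) = -0.097253
  f(0.562314) = 0.007574
  x_4 = 0.562314 - 0.007574×(0.562314 - 0.629899)/(0.007574 - (-0.097253))
       = 0.567198
Iteration 4:
  f(0.562314) = 0.007574
  f(0.567198) = -0.000085
  x_5 = 0.567198 - (-0.000085)×(0.567198 - 0.562314)/(-0.000085 - 0.007574)
       = 0.567143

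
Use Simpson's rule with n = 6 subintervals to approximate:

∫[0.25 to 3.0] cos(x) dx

f(x) = cos(x)
a = 0.25, b = 3.0, n = 6
h = (b - a)/n = 0.458333

Simpson's rule: (h/3)[f(x₀) + 4f(x₁) + 2f(x₂) + ... + f(xₙ)]

x_0 = 0.2500, f(x_0) = 0.968912, coefficient = 1
x_1 = 0.7083, f(x_1) = 0.759447, coefficient = 4
x_2 = 1.1667, f(x_2) = 0.393219, coefficient = 2
x_3 = 1.6250, f(x_3) = -0.054177, coefficient = 4
x_4 = 2.0833, f(x_4) = -0.490390, coefficient = 2
x_5 = 2.5417, f(x_5) = -0.825377, coefficient = 4
x_6 = 3.0000, f(x_6) = -0.989992, coefficient = 1

I ≈ (0.458333/3) × -0.695852 = -0.106311
Exact value: -0.106284
Error: 0.000027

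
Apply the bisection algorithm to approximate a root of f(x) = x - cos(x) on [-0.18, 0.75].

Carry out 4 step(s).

f(x) = x - cos(x)
Initial interval: [-0.18, 0.75]

Iteration 1:
  c_1 = (-0.180000 + 0.750000)/2 = 0.285000
  f(c_1) = f(0.285000) = -0.674662
  f(a) × f(c) ≥ 0, new interval: [0.285000, 0.750000]
Iteration 2:
  c_2 = (0.285000 + 0.750000)/2 = 0.517500
  f(c_2) = f(0.517500) = -0.351559
  f(a) × f(c) ≥ 0, new interval: [0.517500, 0.750000]
Iteration 3:
  c_3 = (0.517500 + 0.750000)/2 = 0.633750
  f(c_3) = f(0.633750) = -0.172063
  f(a) × f(c) ≥ 0, new interval: [0.633750, 0.750000]
Iteration 4:
  c_4 = (0.633750 + 0.750000)/2 = 0.691875
  f(c_4) = f(0.691875) = -0.078176
  f(a) × f(c) ≥ 0, new interval: [0.691875, 0.750000]

After 4 iteration(s), the approximation is c_4 = 0.691875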